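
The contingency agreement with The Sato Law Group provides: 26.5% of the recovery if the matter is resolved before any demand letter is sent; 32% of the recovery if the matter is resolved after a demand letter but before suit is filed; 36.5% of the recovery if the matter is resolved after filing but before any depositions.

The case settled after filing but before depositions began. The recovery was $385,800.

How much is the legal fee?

$140,817.00

The matter settled after filing but before depositions began, so the 36.5% rate applies.
$385,800 × 36.5% = $140,817.00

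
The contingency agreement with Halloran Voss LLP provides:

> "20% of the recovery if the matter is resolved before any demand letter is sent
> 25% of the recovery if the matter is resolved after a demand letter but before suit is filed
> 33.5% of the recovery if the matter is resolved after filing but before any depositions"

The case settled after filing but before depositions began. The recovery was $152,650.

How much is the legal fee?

$51,137.75

The matter settled after filing but before depositions began, so the 33.5% rate applies.
$152,650 × 33.5% = $51,137.75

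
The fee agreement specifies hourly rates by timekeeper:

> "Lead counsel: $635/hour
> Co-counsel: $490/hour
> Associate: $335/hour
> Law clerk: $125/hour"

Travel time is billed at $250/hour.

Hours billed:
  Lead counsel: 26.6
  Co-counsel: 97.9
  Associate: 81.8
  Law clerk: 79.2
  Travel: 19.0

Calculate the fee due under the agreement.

$106,915.00

Lead counsel: 26.6 × $635 = $16,891.00
Co-counsel: 97.9 × $490 = $47,971.00
Associate: 81.8 × $335 = $27,403.00
Law clerk: 79.2 × $125 = $9,900.00
Subtotal: $16,891.00 + $47,971.00 + $27,403.00 + $9,900.00 = $102,165.00
Travel: 19.0 × $250 = $4,750.00
Total: $102,165.00 + $4,750.00 = $106,915.00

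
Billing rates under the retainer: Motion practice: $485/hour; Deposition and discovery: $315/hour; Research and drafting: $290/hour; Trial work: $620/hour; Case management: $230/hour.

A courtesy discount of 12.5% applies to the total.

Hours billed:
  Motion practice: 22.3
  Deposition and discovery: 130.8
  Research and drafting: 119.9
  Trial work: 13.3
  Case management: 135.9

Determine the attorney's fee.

$110,505.06

Motion practice: 22.3 × $485 = $10,815.50
Deposition and discovery: 130.8 × $315 = $41,202.00
Research and drafting: 119.9 × $290 = $34,771.00
Trial work: 13.3 × $620 = $8,246.00
Case management: 135.9 × $230 = $31,257.00
Subtotal: $126,291.50
Less 12.5% discount: −$15,786.44
Total: $126,291.50 − $15,786.44 = $110,505.06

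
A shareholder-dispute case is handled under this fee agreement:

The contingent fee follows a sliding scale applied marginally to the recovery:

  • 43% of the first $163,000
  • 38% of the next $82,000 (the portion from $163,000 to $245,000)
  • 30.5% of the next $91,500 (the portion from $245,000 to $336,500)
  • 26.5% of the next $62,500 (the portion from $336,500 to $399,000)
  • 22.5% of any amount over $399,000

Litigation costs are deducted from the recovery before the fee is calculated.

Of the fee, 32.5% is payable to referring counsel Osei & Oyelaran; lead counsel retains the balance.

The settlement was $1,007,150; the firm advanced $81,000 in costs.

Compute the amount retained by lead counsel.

Fee base (net of costs): $1,007,150 − $81,000 = $926,150
First $163,000 at 43% = $70,090.00
Next $82,000 at 38% = $31,160.00
Next $91,500 at 30.5% = $27,907.50
Next $62,500 at 26.5% = $16,562.50
Remaining $527,150 at 22.5% = $118,608.75
Fee: $70,090.00 + $31,160.00 + $27,907.50 + $16,562.50 + $118,608.75 = $264,328.75
Referral share: 32.5% of $264,328.75 = $85,906.84; lead counsel retains $264,328.75 − $85,906.84 = $178,421.91.

$178,421.91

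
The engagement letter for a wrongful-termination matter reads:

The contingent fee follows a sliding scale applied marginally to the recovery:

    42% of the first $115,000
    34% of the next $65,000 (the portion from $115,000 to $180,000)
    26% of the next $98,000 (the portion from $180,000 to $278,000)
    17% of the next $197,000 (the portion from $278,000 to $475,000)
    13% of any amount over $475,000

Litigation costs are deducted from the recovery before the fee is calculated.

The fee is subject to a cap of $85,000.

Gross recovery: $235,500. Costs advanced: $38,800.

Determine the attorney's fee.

$74,742.00

Fee base (net of costs): $235,500 − $38,800 = $196,700
First $115,000 at 42% = $48,300.00
Next $65,000 at 34% = $22,100.00
Remaining $16,700 at 26% = $4,342.00
Fee: $48,300.00 + $22,100.00 + $4,342.00 = $74,742.00
$74,742.00 is under the $85,000 cap.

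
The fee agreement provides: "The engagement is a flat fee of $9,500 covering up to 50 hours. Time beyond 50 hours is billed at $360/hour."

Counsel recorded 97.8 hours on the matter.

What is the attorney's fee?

Flat fee: $9,500.00
Excess hours: 97.8 − 50 = 47.8
Overrun: 47.8 × $360 = $17,208.00
Total: $9,500.00 + $17,208.00 = $26,708.00

$26,708.00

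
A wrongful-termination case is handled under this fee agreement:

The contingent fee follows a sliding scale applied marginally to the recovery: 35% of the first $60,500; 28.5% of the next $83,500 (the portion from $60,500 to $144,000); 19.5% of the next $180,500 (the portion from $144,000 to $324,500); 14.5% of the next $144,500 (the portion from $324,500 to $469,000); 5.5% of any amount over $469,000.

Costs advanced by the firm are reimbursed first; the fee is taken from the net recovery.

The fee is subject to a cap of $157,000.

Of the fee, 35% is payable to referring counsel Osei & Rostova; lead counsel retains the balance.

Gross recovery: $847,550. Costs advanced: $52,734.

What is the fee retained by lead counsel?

$77,377.55

Fee base (net of costs): $847,550 − $52,734 = $794,816
First $60,500 at 35% = $21,175.00
Next $83,500 at 28.5% = $23,797.50
Next $180,500 at 19.5% = $35,197.50
Next $144,500 at 14.5% = $20,952.50
Remaining $325,816 at 5.5% = $17,919.88
Fee: $21,175.00 + $23,797.50 + $35,197.50 + $20,952.50 + $17,919.88 = $119,042.38
$119,042.38 is under the $157,000 cap.
Referral share: 35% of $119,042.38 = $41,664.83; lead counsel retains $119,042.38 − $41,664.83 = $77,377.55.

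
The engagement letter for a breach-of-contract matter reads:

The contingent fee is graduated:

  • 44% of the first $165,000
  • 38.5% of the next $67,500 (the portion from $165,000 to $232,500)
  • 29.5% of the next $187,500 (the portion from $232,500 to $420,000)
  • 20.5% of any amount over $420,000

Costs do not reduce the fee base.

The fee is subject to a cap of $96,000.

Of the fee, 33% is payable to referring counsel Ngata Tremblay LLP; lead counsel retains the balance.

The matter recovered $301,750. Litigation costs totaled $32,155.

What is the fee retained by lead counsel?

$64,320.00

Fee base is the gross recovery, $301,750; costs are reimbursed separately.
First $165,000 at 44% = $72,600.00
Next $67,500 at 38.5% = $25,987.50
Remaining $69,250 at 29.5% = $20,428.75
Fee: $72,600.00 + $25,987.50 + $20,428.75 = $119,016.25
$119,016.25 exceeds the $96,000 cap, so the fee is capped at $96,000.00.
Referral share: 33% of $96,000.00 = $31,680.00; lead counsel retains $96,000.00 − $31,680.00 = $64,320.00.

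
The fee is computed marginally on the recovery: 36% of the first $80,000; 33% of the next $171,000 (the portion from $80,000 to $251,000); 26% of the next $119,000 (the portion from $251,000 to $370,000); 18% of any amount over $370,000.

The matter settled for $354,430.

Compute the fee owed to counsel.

$112,121.80

First $80,000 at 36% = $28,800.00
Next $171,000 at 33% = $56,430.00
Remaining $103,430 at 26% = $26,891.80
Fee: $28,800.00 + $56,430.00 + $26,891.80 = $112,121.80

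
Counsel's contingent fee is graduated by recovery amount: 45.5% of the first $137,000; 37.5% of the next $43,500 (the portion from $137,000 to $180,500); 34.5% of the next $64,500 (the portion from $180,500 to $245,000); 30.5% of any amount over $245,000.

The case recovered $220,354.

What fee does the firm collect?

$92,397.13

First $137,000 at 45.5% = $62,335.00
Next $43,500 at 37.5% = $16,312.50
Remaining $39,854 at 34.5% = $13,749.63
Fee: $62,335.00 + $16,312.50 + $13,749.63 = $92,397.13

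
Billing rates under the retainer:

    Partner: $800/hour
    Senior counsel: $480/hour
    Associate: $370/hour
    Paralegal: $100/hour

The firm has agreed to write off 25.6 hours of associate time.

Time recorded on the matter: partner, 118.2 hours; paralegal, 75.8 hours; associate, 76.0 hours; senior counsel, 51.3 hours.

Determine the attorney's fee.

Partner: 118.2 × $800 = $94,560.00
Senior counsel: 51.3 × $480 = $24,624.00
Associate: 76.0 × $370 = $28,120.00
Paralegal: 75.8 × $100 = $7,580.00
Subtotal: $154,884.00
Write-off: 25.6 × $370 = $9,472.00
Total: $154,884.00 − $9,472.00 = $145,412.00

$145,412.00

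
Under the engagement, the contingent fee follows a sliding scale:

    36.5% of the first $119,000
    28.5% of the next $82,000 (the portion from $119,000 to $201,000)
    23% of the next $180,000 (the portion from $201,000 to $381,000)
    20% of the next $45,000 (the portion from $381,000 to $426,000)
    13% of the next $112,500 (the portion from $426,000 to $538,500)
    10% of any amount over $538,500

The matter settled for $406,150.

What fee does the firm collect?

First $119,000 at 36.5% = $43,435.00
Next $82,000 at 28.5% = $23,370.00
Next $180,000 at 23% = $41,400.00
Remaining $25,150 at 20% = $5,030.00
Fee: $43,435.00 + $23,370.00 + $41,400.00 + $5,030.00 = $113,235.00

$113,235.00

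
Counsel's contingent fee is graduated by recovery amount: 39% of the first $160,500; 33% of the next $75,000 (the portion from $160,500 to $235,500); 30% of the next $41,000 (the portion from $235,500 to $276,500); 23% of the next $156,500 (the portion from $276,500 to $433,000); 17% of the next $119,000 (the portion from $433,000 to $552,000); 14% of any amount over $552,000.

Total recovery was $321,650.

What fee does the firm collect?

$110,029.50

First $160,500 at 39% = $62,595.00
Next $75,000 at 33% = $24,750.00
Next $41,000 at 30% = $12,300.00
Remaining $45,150 at 23% = $10,384.50
Fee: $62,595.00 + $24,750.00 + $12,300.00 + $10,384.50 = $110,029.50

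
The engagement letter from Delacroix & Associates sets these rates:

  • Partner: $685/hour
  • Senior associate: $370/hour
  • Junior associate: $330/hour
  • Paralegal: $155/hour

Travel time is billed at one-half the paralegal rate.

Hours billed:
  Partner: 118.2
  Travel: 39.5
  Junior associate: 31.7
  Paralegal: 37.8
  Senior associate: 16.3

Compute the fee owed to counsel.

Partner: 118.2 × $685 = $80,967.00
Senior associate: 16.3 × $370 = $6,031.00
Junior associate: 31.7 × $330 = $10,461.00
Paralegal: 37.8 × $155 = $5,859.00
Subtotal: $80,967.00 + $6,031.00 + $10,461.00 + $5,859.00 = $103,318.00
Travel: 39.5 × ($155 ÷ 2) = 39.5 × $77.50 = $3,061.25
Total: $103,318.00 + $3,061.25 = $106,379.25

$106,379.25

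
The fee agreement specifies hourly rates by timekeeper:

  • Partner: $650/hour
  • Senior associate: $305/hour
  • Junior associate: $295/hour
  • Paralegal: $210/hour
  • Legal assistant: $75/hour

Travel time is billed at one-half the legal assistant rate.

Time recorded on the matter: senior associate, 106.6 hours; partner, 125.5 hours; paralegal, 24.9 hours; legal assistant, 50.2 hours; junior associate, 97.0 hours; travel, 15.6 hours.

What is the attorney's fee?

Partner: 125.5 × $650 = $81,575.00
Senior associate: 106.6 × $305 = $32,513.00
Junior associate: 97.0 × $295 = $28,615.00
Paralegal: 24.9 × $210 = $5,229.00
Legal assistant: 50.2 × $75 = $3,765.00
Subtotal: $81,575.00 + $32,513.00 + $28,615.00 + $5,229.00 + $3,765.00 = $151,697.00
Travel: 15.6 × ($75 ÷ 2) = 15.6 × $37.50 = $585.00
Total: $151,697.00 + $585.00 = $152,282.00

$152,282.00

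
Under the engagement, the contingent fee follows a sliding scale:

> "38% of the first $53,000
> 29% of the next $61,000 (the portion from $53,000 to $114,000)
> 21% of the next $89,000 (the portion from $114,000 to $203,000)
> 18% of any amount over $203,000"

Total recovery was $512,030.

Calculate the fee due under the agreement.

$112,145.40

First $53,000 at 38% = $20,140.00
Next $61,000 at 29% = $17,690.00
Next $89,000 at 21% = $18,690.00
Remaining $309,030 at 18% = $55,625.40
Fee: $20,140.00 + $17,690.00 + $18,690.00 + $55,625.40 = $112,145.40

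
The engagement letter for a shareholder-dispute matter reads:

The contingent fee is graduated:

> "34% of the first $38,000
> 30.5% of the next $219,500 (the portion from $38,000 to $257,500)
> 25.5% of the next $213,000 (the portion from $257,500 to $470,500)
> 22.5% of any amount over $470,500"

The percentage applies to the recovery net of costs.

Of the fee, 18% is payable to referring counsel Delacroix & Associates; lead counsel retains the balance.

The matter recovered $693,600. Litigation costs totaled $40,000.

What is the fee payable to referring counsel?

Fee base (net of costs): $693,600 − $40,000 = $653,600
First $38,000 at 34% = $12,920.00
Next $219,500 at 30.5% = $66,947.50
Next $213,000 at 25.5% = $54,315.00
Remaining $183,100 at 22.5% = $41,197.50
Fee: $12,920.00 + $66,947.50 + $54,315.00 + $41,197.50 = $175,380.00
Referral share: 18% of $175,380.00 = $31,568.40; lead counsel retains $175,380.00 − $31,568.40 = $143,811.60.

$31,568.40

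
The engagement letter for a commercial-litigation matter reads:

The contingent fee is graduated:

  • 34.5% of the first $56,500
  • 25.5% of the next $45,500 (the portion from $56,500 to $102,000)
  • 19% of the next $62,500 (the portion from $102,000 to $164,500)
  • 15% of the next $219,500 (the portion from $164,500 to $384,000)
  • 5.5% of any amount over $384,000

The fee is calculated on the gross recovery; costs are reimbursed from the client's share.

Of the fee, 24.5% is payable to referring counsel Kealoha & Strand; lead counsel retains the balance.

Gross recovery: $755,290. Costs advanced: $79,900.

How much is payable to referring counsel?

$23,597.41

Fee base is the gross recovery, $755,290; costs are reimbursed separately.
First $56,500 at 34.5% = $19,492.50
Next $45,500 at 25.5% = $11,602.50
Next $62,500 at 19% = $11,875.00
Next $219,500 at 15% = $32,925.00
Remaining $371,290 at 5.5% = $20,420.95
Fee: $19,492.50 + $11,602.50 + $11,875.00 + $32,925.00 + $20,420.95 = $96,315.95
Referral share: 24.5% of $96,315.95 = $23,597.41; lead counsel retains $96,315.95 − $23,597.41 = $72,718.54.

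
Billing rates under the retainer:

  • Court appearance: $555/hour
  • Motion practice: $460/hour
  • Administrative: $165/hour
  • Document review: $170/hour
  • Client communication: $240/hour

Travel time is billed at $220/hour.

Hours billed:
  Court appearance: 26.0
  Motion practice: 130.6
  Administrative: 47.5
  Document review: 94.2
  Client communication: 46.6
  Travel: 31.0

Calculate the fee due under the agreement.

$116,361.50

Court appearance: 26.0 × $555 = $14,430.00
Motion practice: 130.6 × $460 = $60,076.00
Administrative: 47.5 × $165 = $7,837.50
Document review: 94.2 × $170 = $16,014.00
Client communication: 46.6 × $240 = $11,184.00
Subtotal: $14,430.00 + $60,076.00 + $7,837.50 + $16,014.00 + $11,184.00 = $109,541.50
Travel: 31.0 × $220 = $6,820.00
Total: $109,541.50 + $6,820.00 = $116,361.50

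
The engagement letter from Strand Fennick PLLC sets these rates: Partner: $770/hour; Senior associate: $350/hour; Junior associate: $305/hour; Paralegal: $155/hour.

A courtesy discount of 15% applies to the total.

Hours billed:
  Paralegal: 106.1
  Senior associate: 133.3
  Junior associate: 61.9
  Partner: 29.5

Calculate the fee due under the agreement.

Partner: 29.5 × $770 = $22,715.00
Senior associate: 133.3 × $350 = $46,655.00
Junior associate: 61.9 × $305 = $18,879.50
Paralegal: 106.1 × $155 = $16,445.50
Subtotal: $104,695.00
Less 15% discount: −$15,704.25
Total: $104,695.00 − $15,704.25 = $88,990.75

$88,990.75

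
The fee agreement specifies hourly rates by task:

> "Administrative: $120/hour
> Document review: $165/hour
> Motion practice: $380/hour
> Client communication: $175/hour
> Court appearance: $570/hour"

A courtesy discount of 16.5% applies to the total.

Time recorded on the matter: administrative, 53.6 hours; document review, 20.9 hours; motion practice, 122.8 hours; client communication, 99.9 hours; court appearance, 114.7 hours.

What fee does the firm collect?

$116,404.01

Administrative: 53.6 × $120 = $6,432.00
Document review: 20.9 × $165 = $3,448.50
Motion practice: 122.8 × $380 = $46,664.00
Client communication: 99.9 × $175 = $17,482.50
Court appearance: 114.7 × $570 = $65,379.00
Subtotal: $139,406.00
Less 16.5% discount: −$23,001.99
Total: $139,406.00 − $23,001.99 = $116,404.01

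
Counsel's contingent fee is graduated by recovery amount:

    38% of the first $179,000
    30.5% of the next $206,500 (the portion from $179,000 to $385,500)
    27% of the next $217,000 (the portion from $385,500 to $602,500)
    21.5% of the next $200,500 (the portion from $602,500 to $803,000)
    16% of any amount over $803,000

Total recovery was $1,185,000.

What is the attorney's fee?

First $179,000 at 38% = $68,020.00
Next $206,500 at 30.5% = $62,982.50
Next $217,000 at 27% = $58,590.00
Next $200,500 at 21.5% = $43,107.50
Remaining $382,000 at 16% = $61,120.00
Fee: $68,020.00 + $62,982.50 + $58,590.00 + $43,107.50 + $61,120.00 = $293,820.00

$293,820.00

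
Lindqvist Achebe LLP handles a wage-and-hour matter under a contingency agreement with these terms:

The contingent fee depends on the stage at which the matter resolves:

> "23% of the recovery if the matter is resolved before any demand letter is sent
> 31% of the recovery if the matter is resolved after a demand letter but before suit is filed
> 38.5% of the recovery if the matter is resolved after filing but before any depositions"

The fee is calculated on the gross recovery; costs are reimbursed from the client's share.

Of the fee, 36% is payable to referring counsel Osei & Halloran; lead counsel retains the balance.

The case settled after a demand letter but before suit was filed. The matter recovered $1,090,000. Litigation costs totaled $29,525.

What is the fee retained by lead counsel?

Fee base is the gross recovery, $1,090,000; costs are reimbursed separately.
The matter settled after a demand letter but before suit was filed, so the 31% rate applies.
$1,090,000 × 31% = $337,900.00
Referral share: 36% of $337,900.00 = $121,644.00; lead counsel retains $337,900.00 − $121,644.00 = $216,256.00.

$216,256.00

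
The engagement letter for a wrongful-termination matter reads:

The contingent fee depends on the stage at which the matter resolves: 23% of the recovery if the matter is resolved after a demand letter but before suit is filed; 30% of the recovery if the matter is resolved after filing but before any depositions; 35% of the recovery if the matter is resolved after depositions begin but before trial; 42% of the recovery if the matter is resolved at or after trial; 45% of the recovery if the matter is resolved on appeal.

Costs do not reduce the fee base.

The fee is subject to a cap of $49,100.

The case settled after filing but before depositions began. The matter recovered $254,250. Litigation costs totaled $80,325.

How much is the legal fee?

Fee base is the gross recovery, $254,250; costs are reimbursed separately.
The matter settled after filing but before depositions began, so the 30% rate applies.
$254,250 × 30% = $76,275.00
$76,275.00 exceeds the $49,100 cap, so the fee is capped at $49,100.00.

$49,100.00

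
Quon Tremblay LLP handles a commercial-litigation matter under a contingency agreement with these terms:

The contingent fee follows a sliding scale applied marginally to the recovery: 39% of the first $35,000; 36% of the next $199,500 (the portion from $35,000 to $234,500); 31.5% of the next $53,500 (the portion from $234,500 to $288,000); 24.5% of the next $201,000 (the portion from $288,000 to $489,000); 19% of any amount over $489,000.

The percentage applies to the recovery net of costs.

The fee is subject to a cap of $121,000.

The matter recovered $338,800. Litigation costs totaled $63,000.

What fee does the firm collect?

Fee base (net of costs): $338,800 − $63,000 = $275,800
First $35,000 at 39% = $13,650.00
Next $199,500 at 36% = $71,820.00
Remaining $41,300 at 31.5% = $13,009.50
Fee: $13,650.00 + $71,820.00 + $13,009.50 = $98,479.50
$98,479.50 is under the $121,000 cap.

$98,479.50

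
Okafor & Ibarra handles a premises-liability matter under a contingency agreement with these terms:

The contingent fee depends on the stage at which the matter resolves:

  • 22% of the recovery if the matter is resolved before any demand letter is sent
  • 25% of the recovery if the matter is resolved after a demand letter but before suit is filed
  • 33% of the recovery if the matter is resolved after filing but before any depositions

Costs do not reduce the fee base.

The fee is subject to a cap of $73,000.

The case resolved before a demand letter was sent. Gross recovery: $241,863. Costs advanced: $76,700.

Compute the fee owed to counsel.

Fee base is the gross recovery, $241,863; costs are reimbursed separately.
The matter resolved before a demand letter was sent, so the 22% rate applies.
$241,863 × 22% = $53,209.86
$53,209.86 is under the $73,000 cap.

$53,209.86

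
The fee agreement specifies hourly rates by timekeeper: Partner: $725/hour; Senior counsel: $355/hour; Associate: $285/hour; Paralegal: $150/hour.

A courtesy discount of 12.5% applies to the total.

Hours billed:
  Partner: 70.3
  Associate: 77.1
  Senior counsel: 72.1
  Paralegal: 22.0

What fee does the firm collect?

Partner: 70.3 × $725 = $50,967.50
Senior counsel: 72.1 × $355 = $25,595.50
Associate: 77.1 × $285 = $21,973.50
Paralegal: 22.0 × $150 = $3,300.00
Subtotal: $101,836.50
Less 12.5% discount: −$12,729.56
Total: $101,836.50 − $12,729.56 = $89,106.94

$89,106.94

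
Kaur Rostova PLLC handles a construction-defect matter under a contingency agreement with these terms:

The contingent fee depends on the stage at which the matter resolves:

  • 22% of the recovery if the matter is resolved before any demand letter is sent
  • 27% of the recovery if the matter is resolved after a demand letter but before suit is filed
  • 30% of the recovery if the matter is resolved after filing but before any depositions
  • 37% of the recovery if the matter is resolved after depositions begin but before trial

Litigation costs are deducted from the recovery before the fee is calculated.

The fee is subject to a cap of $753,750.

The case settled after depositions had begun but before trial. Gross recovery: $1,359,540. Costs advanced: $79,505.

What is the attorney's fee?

$473,612.95

Fee base (net of costs): $1,359,540 − $79,505 = $1,280,035
The matter settled after depositions had begun but before trial, so the 37% rate applies.
$1,280,035 × 37% = $473,612.95
$473,612.95 is under the $753,750 cap.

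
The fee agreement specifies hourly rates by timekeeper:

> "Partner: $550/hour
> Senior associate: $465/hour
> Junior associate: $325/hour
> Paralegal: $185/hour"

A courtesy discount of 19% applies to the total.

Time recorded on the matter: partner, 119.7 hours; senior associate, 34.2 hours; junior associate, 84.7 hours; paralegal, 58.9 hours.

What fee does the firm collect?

$97,331.22

Partner: 119.7 × $550 = $65,835.00
Senior associate: 34.2 × $465 = $15,903.00
Junior associate: 84.7 × $325 = $27,527.50
Paralegal: 58.9 × $185 = $10,896.50
Subtotal: $120,162.00
Less 19% discount: −$22,830.78
Total: $120,162.00 − $22,830.78 = $97,331.22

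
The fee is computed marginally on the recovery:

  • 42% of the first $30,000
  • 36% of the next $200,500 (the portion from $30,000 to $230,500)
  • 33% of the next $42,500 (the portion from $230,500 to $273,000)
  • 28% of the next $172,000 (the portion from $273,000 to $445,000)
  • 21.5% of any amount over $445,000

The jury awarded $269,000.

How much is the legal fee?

$97,485.00

First $30,000 at 42% = $12,600.00
Next $200,500 at 36% = $72,180.00
Remaining $38,500 at 33% = $12,705.00
Fee: $12,600.00 + $72,180.00 + $12,705.00 = $97,485.00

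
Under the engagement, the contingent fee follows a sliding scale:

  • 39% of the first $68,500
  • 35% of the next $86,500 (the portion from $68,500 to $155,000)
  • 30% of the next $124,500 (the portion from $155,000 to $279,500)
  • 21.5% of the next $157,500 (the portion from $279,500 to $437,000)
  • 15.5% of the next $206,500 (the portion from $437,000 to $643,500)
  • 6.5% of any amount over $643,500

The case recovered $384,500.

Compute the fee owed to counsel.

First $68,500 at 39% = $26,715.00
Next $86,500 at 35% = $30,275.00
Next $124,500 at 30% = $37,350.00
Remaining $105,000 at 21.5% = $22,575.00
Fee: $26,715.00 + $30,275.00 + $37,350.00 + $22,575.00 = $116,915.00

$116,915.00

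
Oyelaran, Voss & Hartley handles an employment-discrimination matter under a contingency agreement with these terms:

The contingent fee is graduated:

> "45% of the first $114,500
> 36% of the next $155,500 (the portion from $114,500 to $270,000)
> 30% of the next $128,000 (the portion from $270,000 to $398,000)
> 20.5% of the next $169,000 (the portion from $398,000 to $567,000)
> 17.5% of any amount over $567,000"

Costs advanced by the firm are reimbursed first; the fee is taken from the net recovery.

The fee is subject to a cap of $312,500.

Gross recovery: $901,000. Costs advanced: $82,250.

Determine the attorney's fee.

$224,606.25

Fee base (net of costs): $901,000 − $82,250 = $818,750
First $114,500 at 45% = $51,525.00
Next $155,500 at 36% = $55,980.00
Next $128,000 at 30% = $38,400.00
Next $169,000 at 20.5% = $34,645.00
Remaining $251,750 at 17.5% = $44,056.25
Fee: $51,525.00 + $55,980.00 + $38,400.00 + $34,645.00 + $44,056.25 = $224,606.25
$224,606.25 is under the $312,500 cap.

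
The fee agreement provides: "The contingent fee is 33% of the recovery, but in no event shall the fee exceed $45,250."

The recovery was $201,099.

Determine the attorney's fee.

33% of $201,099 = $66,362.67
That exceeds the $45,250 cap, so the fee is capped at $45,250.

$45,250.00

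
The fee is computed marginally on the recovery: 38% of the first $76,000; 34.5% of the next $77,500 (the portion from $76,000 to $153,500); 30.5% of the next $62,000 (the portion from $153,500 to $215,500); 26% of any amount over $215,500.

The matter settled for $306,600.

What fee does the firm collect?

$98,213.50

First $76,000 at 38% = $28,880.00
Next $77,500 at 34.5% = $26,737.50
Next $62,000 at 30.5% = $18,910.00
Remaining $91,100 at 26% = $23,686.00
Fee: $28,880.00 + $26,737.50 + $18,910.00 + $23,686.00 = $98,213.50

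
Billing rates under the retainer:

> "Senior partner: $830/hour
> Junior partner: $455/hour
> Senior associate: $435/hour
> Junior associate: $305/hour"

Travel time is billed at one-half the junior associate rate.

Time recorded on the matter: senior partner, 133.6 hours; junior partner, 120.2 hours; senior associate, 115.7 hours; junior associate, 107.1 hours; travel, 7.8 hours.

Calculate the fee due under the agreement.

Senior partner: 133.6 × $830 = $110,888.00
Junior partner: 120.2 × $455 = $54,691.00
Senior associate: 115.7 × $435 = $50,329.50
Junior associate: 107.1 × $305 = $32,665.50
Subtotal: $110,888.00 + $54,691.00 + $50,329.50 + $32,665.50 = $248,574.00
Travel: 7.8 × ($305 ÷ 2) = 7.8 × $152.50 = $1,189.50
Total: $248,574.00 + $1,189.50 = $249,763.50

$249,763.50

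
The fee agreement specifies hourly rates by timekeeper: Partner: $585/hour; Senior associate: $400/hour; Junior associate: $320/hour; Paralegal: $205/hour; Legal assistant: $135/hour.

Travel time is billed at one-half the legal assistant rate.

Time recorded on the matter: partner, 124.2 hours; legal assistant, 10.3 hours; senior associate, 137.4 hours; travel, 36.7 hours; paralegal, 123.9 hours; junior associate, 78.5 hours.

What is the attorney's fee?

$182,004.25

Partner: 124.2 × $585 = $72,657.00
Senior associate: 137.4 × $400 = $54,960.00
Junior associate: 78.5 × $320 = $25,120.00
Paralegal: 123.9 × $205 = $25,399.50
Legal assistant: 10.3 × $135 = $1,390.50
Subtotal: $72,657.00 + $54,960.00 + $25,120.00 + $25,399.50 + $1,390.50 = $179,527.00
Travel: 36.7 × ($135 ÷ 2) = 36.7 × $67.50 = $2,477.25
Total: $179,527.00 + $2,477.25 = $182,004.25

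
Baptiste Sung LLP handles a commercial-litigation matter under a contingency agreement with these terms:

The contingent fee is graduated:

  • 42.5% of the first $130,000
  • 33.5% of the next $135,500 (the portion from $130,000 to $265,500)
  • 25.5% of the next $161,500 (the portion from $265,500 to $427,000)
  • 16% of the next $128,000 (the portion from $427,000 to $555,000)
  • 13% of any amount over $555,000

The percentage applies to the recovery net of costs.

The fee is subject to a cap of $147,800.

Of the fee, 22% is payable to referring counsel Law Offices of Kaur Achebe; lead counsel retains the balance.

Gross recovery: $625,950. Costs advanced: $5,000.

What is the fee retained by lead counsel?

$115,284.00

Fee base (net of costs): $625,950 − $5,000 = $620,950
First $130,000 at 42.5% = $55,250.00
Next $135,500 at 33.5% = $45,392.50
Next $161,500 at 25.5% = $41,182.50
Next $128,000 at 16% = $20,480.00
Remaining $65,950 at 13% = $8,573.50
Fee: $55,250.00 + $45,392.50 + $41,182.50 + $20,480.00 + $8,573.50 = $170,878.50
$170,878.50 exceeds the $147,800 cap, so the fee is capped at $147,800.00.
Referral share: 22% of $147,800.00 = $32,516.00; lead counsel retains $147,800.00 − $32,516.00 = $115,284.00.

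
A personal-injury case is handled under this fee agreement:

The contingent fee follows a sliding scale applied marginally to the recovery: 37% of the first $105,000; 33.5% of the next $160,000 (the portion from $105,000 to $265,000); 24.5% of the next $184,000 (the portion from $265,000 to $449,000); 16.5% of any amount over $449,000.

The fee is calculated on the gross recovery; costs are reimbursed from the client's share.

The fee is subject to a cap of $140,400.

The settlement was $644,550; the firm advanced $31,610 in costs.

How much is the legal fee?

$140,400.00

Fee base is the gross recovery, $644,550; costs are reimbursed separately.
First $105,000 at 37% = $38,850.00
Next $160,000 at 33.5% = $53,600.00
Next $184,000 at 24.5% = $45,080.00
Remaining $195,550 at 16.5% = $32,265.75
Fee: $38,850.00 + $53,600.00 + $45,080.00 + $32,265.75 = $169,795.75
$169,795.75 exceeds the $140,400 cap, so the fee is capped at $140,400.00.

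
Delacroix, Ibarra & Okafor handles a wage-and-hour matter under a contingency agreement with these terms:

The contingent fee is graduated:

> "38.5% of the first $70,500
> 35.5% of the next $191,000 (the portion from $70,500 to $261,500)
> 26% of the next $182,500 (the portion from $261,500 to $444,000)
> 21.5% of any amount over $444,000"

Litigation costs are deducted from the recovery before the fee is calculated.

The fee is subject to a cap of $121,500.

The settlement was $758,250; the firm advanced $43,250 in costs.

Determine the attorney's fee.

$121,500.00

Fee base (net of costs): $758,250 − $43,250 = $715,000
First $70,500 at 38.5% = $27,142.50
Next $191,000 at 35.5% = $67,805.00
Next $182,500 at 26% = $47,450.00
Remaining $271,000 at 21.5% = $58,265.00
Fee: $27,142.50 + $67,805.00 + $47,450.00 + $58,265.00 = $200,662.50
$200,662.50 exceeds the $121,500 cap, so the fee is capped at $121,500.00.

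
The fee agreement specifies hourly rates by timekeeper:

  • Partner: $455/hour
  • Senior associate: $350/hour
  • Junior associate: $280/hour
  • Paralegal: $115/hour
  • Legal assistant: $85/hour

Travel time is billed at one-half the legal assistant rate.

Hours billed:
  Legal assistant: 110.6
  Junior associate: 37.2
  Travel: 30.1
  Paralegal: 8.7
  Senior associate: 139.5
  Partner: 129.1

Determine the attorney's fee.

Partner: 129.1 × $455 = $58,740.50
Senior associate: 139.5 × $350 = $48,825.00
Junior associate: 37.2 × $280 = $10,416.00
Paralegal: 8.7 × $115 = $1,000.50
Legal assistant: 110.6 × $85 = $9,401.00
Subtotal: $58,740.50 + $48,825.00 + $10,416.00 + $1,000.50 + $9,401.00 = $128,383.00
Travel: 30.1 × ($85 ÷ 2) = 30.1 × $42.50 = $1,279.25
Total: $128,383.00 + $1,279.25 = $129,662.25

$129,662.25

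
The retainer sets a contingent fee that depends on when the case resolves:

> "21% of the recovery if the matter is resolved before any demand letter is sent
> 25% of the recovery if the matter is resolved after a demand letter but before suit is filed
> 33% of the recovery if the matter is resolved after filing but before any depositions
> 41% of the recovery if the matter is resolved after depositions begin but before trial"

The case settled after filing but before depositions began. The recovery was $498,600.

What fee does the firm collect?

The matter settled after filing but before depositions began, so the 33% rate applies.
$498,600 × 33% = $164,538.00

$164,538.00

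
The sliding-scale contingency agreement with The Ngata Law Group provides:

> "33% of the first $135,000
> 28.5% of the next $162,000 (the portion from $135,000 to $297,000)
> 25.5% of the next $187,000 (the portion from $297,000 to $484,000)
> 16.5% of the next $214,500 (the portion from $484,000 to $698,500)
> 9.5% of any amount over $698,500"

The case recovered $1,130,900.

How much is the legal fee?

$214,875.50

First $135,000 at 33% = $44,550.00
Next $162,000 at 28.5% = $46,170.00
Next $187,000 at 25.5% = $47,685.00
Next $214,500 at 16.5% = $35,392.50
Remaining $432,400 at 9.5% = $41,078.00
Fee: $44,550.00 + $46,170.00 + $47,685.00 + $35,392.50 + $41,078.00 = $214,875.50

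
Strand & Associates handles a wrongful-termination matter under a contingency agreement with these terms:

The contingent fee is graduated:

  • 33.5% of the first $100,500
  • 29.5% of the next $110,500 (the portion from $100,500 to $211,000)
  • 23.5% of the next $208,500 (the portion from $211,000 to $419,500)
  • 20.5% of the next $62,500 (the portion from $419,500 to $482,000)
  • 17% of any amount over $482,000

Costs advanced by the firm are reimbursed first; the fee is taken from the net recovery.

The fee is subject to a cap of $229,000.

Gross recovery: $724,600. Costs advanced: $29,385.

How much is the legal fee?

$164,321.55

Fee base (net of costs): $724,600 − $29,385 = $695,215
First $100,500 at 33.5% = $33,667.50
Next $110,500 at 29.5% = $32,597.50
Next $208,500 at 23.5% = $48,997.50
Next $62,500 at 20.5% = $12,812.50
Remaining $213,215 at 17% = $36,246.55
Fee: $33,667.50 + $32,597.50 + $48,997.50 + $12,812.50 + $36,246.55 = $164,321.55
$164,321.55 is under the $229,000 cap.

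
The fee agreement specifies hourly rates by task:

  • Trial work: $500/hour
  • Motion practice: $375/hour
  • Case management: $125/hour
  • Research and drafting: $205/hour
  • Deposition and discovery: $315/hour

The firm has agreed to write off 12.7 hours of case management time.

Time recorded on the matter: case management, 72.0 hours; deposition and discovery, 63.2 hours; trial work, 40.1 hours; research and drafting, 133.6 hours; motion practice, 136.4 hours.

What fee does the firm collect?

Trial work: 40.1 × $500 = $20,050.00
Motion practice: 136.4 × $375 = $51,150.00
Case management: 72.0 × $125 = $9,000.00
Research and drafting: 133.6 × $205 = $27,388.00
Deposition and discovery: 63.2 × $315 = $19,908.00
Subtotal: $127,496.00
Write-off: 12.7 × $125 = $1,587.50
Total: $127,496.00 − $1,587.50 = $125,908.50

$125,908.50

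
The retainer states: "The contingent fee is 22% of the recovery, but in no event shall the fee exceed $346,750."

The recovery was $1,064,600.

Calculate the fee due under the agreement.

22% of $1,064,600 = $234,212.00
That is under the $346,750 cap.

$234,212.00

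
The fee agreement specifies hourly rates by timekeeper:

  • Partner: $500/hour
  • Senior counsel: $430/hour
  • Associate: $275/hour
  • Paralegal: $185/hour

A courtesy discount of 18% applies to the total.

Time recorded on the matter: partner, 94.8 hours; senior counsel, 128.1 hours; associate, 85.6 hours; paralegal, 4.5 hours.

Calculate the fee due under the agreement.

$104,021.51

Partner: 94.8 × $500 = $47,400.00
Senior counsel: 128.1 × $430 = $55,083.00
Associate: 85.6 × $275 = $23,540.00
Paralegal: 4.5 × $185 = $832.50
Subtotal: $126,855.50
Less 18% discount: −$22,833.99
Total: $126,855.50 − $22,833.99 = $104,021.51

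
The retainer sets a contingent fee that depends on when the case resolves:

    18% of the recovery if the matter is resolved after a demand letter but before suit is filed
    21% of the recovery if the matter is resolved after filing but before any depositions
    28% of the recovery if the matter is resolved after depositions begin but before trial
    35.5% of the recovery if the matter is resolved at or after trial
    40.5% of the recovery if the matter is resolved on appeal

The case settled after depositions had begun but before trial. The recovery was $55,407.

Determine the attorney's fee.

$15,513.96

The matter settled after depositions had begun but before trial, so the 28% rate applies.
$55,407 × 28% = $15,513.96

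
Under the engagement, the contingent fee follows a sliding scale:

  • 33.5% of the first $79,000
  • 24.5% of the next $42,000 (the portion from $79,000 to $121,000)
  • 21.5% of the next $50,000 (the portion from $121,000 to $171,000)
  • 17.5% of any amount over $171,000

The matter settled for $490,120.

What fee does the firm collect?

$103,351.00

First $79,000 at 33.5% = $26,465.00
Next $42,000 at 24.5% = $10,290.00
Next $50,000 at 21.5% = $10,750.00
Remaining $319,120 at 17.5% = $55,846.00
Fee: $26,465.00 + $10,290.00 + $10,750.00 + $55,846.00 = $103,351.00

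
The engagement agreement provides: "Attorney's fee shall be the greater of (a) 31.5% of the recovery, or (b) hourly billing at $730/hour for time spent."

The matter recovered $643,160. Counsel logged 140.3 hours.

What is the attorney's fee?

(a) 31.5% of $643,160 = $202,595.40
(b) 140.3 × $730 = $102,419.00
The greater is (a): $202,595.40.

$202,595.40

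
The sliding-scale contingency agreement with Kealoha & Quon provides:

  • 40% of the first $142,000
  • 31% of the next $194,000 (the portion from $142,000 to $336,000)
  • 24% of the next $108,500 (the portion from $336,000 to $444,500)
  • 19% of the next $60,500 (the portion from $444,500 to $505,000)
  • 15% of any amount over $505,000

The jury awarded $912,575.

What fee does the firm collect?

$215,611.25

First $142,000 at 40% = $56,800.00
Next $194,000 at 31% = $60,140.00
Next $108,500 at 24% = $26,040.00
Next $60,500 at 19% = $11,495.00
Remaining $407,575 at 15% = $61,136.25
Fee: $56,800.00 + $60,140.00 + $26,040.00 + $11,495.00 + $61,136.25 = $215,611.25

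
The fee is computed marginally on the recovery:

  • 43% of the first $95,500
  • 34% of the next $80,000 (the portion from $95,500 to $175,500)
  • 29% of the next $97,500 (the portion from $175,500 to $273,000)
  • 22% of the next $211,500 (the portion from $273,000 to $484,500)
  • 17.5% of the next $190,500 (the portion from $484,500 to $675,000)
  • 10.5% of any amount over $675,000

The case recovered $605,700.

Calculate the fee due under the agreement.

$164,280.00

First $95,500 at 43% = $41,065.00
Next $80,000 at 34% = $27,200.00
Next $97,500 at 29% = $28,275.00
Next $211,500 at 22% = $46,530.00
Remaining $121,200 at 17.5% = $21,210.00
Fee: $41,065.00 + $27,200.00 + $28,275.00 + $46,530.00 + $21,210.00 = $164,280.00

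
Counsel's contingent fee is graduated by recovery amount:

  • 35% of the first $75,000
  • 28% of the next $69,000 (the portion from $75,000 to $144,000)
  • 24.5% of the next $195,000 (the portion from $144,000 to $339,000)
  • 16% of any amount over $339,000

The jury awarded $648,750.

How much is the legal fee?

First $75,000 at 35% = $26,250.00
Next $69,000 at 28% = $19,320.00
Next $195,000 at 24.5% = $47,775.00
Remaining $309,750 at 16% = $49,560.00
Fee: $26,250.00 + $19,320.00 + $47,775.00 + $49,560.00 = $142,905.00

$142,905.00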